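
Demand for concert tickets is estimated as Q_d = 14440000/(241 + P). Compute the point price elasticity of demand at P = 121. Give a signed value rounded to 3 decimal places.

dQ_d/dP = −14440000/(241 + P)² = -110.192. At P = 121, Q_d = 39889.5.
Ed = (dQ_d/dP)·(P/Q_d) = (-110.192) × (121/39889.5) = -0.33425…

-0.334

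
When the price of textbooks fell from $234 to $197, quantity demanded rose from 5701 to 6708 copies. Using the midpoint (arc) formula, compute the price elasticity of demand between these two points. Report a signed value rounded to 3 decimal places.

%ΔQ = (6708 − 5701) / [(5701 + 6708)/2] = 1007/6204.5 = 0.162301…
%ΔP = (197 − 234) / [(234 + 197)/2] = -37/215.5 = -0.171693…
Arc Ed = %ΔQ / %ΔP = (1007/6204.5) / (-37/215.5) = -0.94529…

-0.945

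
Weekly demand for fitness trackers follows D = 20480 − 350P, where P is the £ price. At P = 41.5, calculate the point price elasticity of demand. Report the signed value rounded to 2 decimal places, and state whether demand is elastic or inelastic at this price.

-2.44; elastic

dD/dP = −350. At P = 41.5, D = 20480 − 350(41.5) = 5955.
Ed = (dD/dP)·(P/D) = −350 × (41.5/5955) = -2.4391…
|Ed| = 2.44 > 1, so demand is elastic.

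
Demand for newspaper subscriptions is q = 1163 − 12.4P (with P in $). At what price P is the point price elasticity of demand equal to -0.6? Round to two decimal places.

Ed = −12.4P/(1163 − 12.4P). Set this equal to -0.6:
12.4P = 0.6·(1163 − 12.4P) ⇒ 12.4P(1 + 0.6) = 0.6·1163
P = 0.6·1163 / (12.4·1.6) = 35.1713…

35.17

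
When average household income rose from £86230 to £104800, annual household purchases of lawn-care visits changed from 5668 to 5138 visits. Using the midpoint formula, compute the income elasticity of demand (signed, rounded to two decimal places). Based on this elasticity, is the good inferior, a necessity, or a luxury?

-0.50; inferior

%ΔQ = (5138 − 5668)/[( 5668 + 5138)/2] = -530/5403 = -0.098093…
%ΔIncome = (104800 − 86230)/[( 86230 + 104800)/2] = 18570/95515 = 0.194419…
E_income = (-530/5403) / (18570/95515) = -0.5045…
E_income < 0 ⇒ inferior good.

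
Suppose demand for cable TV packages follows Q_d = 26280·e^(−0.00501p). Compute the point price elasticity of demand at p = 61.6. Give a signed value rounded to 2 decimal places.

dQ_d/dp = −0.00501·Q_d = -96.7014. At p = 61.6, Q_d = 19301.7.
Ed = (dQ_d/dp)·(p/Q_d) = (-96.7014) × (61.6/19301.7) = -0.3086…

-0.31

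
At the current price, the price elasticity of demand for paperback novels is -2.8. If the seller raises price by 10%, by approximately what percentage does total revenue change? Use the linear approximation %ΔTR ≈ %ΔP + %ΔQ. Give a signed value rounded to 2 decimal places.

%ΔQ ≈ Ed × %ΔP = (-2.8) × (+10%) = -28.0000%
%ΔTR ≈ %ΔP + %ΔQ = (+10%) + (-28.0000%) = -18.0000%

-18.00%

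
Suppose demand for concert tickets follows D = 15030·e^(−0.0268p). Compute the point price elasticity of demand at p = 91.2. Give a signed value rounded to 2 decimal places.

dD/dp = −0.0268·D = -34.963. At p = 91.2, D = 1304.59.
Ed = (dD/dp)·(p/D) = (-34.963) × (91.2/1304.59) = -2.4441…

-2.44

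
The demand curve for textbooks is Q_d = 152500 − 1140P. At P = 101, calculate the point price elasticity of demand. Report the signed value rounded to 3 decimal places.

dQ_d/dP = −1140. At P = 101, Q_d = 152500 − 1140(101) = 37360.
Ed = (dQ_d/dP)·(P/Q_d) = −1140 × (101/37360) = -3.08190…

-3.082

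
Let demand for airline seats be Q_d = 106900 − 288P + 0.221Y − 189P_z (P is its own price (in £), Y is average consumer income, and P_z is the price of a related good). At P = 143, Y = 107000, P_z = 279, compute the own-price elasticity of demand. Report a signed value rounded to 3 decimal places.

-1.124

At the given values, Q_d = 106900 − 288(143) + 0.221(107000) − 189(279) = 36632.
∂Q_d/∂P = −288.
E = (-288) × (143/36632) = -1.12426…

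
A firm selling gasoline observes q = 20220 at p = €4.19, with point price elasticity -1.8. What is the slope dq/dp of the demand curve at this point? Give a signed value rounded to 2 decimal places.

-8686.40

Ed = (dq/dp)·(p/q) ⇒ dq/dp = Ed·q/p = (-1.8)·20220/4.19 = -8686.3961…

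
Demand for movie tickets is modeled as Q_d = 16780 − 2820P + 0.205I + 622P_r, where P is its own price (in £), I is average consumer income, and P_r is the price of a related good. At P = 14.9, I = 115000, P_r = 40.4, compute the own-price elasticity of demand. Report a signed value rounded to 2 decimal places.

-1.79

At the given values, Q_d = 16780 − 2820(14.9) + 0.205(115000) + 622(40.4) = 23465.8.
∂Q_d/∂P = −2820.
E = (-2820) × (14.9/23465.8) = -1.7906…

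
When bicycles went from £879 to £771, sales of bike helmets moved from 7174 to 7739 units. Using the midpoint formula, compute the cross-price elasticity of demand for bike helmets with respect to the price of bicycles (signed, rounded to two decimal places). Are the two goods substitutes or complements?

%ΔQ_{bike helmets} = (7739 − 7174)/avg = 565/7456.5 = 0.075772…
%ΔP_{bicycles} = (771 − 879)/avg = -108/825 = -0.130909…
E_cross = (565/7456.5) / (-108/825) = -0.5788…
E_cross < 0 ⇒ the goods are complements.

-0.58; complements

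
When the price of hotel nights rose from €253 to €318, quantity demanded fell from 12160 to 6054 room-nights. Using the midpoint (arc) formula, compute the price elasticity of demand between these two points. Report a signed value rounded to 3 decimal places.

-2.945

%ΔQ = (6054 − 12160) / [(12160 + 6054)/2] = -6106/9107 = -0.670473…
%ΔP = (318 − 253) / [(253 + 318)/2] = 65/285.5 = 0.227670…
Arc Ed = %ΔQ / %ΔP = (-6106/9107) / (65/285.5) = -2.94492…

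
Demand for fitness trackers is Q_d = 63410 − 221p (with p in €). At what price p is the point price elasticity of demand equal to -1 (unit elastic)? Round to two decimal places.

143.46

Ed = −221p/(63410 − 221p). Set this equal to -1:
221p = 1·(63410 − 221p) ⇒ 221p(1 + 1) = 1·63410
p = 1·63410 / (221·2) = 143.4615…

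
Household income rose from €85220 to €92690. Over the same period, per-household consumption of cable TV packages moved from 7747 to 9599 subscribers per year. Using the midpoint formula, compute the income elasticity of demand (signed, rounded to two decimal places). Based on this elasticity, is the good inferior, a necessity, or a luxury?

%ΔQ = (9599 − 7747)/[( 7747 + 9599)/2] = 1852/8673 = 0.213536…
%ΔIncome = (92690 − 85220)/[( 85220 + 92690)/2] = 7470/88955 = 0.083975…
E_income = (1852/8673) / (7470/88955) = 2.5428…
E_income > 1 ⇒ normal good, luxury.

2.54; luxury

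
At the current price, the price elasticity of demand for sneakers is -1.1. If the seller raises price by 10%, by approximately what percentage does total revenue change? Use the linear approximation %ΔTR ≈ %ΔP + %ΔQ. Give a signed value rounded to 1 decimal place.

-1.0%

%ΔQ ≈ Ed × %ΔP = (-1.1) × (+10%) = -11.0000%
%ΔTR ≈ %ΔP + %ΔQ = (+10%) + (-11.0000%) = -1.0000%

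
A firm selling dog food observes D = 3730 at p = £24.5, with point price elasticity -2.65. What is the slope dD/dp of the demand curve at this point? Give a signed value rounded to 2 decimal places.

-403.45

Ed = (dD/dp)·(p/D) ⇒ dD/dp = Ed·D/p = (-2.65)·3730/24.5 = -403.4489…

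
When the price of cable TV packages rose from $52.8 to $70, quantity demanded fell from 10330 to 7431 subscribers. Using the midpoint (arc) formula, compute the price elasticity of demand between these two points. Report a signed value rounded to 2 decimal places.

-1.17

%ΔQ = (7431 − 10330) / [(10330 + 7431)/2] = -2899/8880.5 = -0.326445…
%ΔP = (70 − 52.8) / [(52.8 + 70)/2] = 17.2/61.4 = 0.280130…
Arc Ed = %ΔQ / %ΔP = (-2899/8880.5) / (17.2/61.4) = -1.1653…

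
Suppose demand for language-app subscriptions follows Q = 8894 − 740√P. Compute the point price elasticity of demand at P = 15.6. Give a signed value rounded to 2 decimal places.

-0.24

dQ/dP = −740/(2√P) = -93.6784. At P = 15.6, Q = 5971.23.
Ed = (dQ/dP)·(P/Q) = (-93.6784) × (15.6/5971.23) = -0.2447…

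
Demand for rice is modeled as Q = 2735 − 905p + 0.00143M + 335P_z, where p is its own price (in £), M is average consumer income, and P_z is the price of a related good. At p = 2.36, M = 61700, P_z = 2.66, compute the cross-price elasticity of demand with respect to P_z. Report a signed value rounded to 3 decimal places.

0.565

At the given values, Q = 2735 − 905(2.36) + 0.00143(61700) + 335(2.66) = 1578.531.
∂Q/∂P_z = 335.
E = (335) × (2.66/1578.531) = 0.56451…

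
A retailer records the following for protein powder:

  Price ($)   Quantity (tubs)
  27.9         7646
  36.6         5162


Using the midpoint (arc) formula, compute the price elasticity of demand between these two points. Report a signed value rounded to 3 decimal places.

-1.438

%ΔQ = (5162 − 7646) / [(7646 + 5162)/2] = -2484/6404 = -0.387882…
%ΔP = (36.6 − 27.9) / [(27.9 + 36.6)/2] = 8.7/32.25 = 0.269767…
Arc Ed = %ΔQ / %ΔP = (-2484/6404) / (8.7/32.25) = -1.43784…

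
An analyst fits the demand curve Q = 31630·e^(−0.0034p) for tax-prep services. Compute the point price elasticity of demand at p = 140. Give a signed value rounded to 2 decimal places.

dQ/dp = −0.0034·Q = -66.8119. At p = 140, Q = 19650.6.
Ed = (dQ/dp)·(p/Q) = (-66.8119) × (140/19650.6) = -0.476

-0.48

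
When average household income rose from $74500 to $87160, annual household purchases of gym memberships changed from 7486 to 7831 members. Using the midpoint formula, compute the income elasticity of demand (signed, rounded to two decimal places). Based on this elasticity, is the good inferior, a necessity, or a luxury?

0.29; necessity

%ΔQ = (7831 − 7486)/[( 7486 + 7831)/2] = 345/7658.5 = 0.045047…
%ΔIncome = (87160 − 74500)/[( 74500 + 87160)/2] = 12660/80830 = 0.156625…
E_income = (345/7658.5) / (12660/80830) = 0.2876…
0 < E_income < 1 ⇒ normal good, necessity.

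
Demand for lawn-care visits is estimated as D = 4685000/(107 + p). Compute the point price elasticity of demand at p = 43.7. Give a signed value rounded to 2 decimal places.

dD/dp = −4685000/(107 + p)² = -206.292. At p = 43.7, D = 31088.3.
Ed = (dD/dp)·(p/D) = (-206.292) × (43.7/31088.3) = -0.2899…

-0.29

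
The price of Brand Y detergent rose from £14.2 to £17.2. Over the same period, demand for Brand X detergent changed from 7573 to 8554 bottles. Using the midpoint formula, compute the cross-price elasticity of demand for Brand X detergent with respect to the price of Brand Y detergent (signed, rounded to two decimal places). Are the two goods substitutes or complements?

0.64; substitutes

%ΔQ_{Brand X detergent} = (8554 − 7573)/avg = 981/8063.5 = 0.121659…
%ΔP_{Brand Y detergent} = (17.2 − 14.2)/avg = 3/15.7 = 0.191082…
E_cross = (981/8063.5) / (3/15.7) = 0.6366…
E_cross > 0 ⇒ the goods are substitutes.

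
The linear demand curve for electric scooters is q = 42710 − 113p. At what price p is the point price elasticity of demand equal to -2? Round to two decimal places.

Ed = −113p/(42710 − 113p). Set this equal to -2:
113p = 2·(42710 − 113p) ⇒ 113p(1 + 2) = 2·42710
p = 2·42710 / (113·3) = 251.9764…

251.98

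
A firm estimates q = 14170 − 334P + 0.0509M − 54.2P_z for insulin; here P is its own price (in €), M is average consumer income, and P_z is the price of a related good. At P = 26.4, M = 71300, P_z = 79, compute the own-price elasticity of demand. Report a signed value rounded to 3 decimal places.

At the given values, q = 14170 − 334(26.4) + 0.0509(71300) − 54.2(79) = 4699.77.
∂q/∂P = −334.
E = (-334) × (26.4/4699.77) = -1.87617…

-1.876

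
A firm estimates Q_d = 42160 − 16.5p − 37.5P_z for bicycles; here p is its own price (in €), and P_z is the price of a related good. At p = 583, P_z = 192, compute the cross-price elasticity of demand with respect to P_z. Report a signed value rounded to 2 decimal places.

At the given values, Q_d = 42160 − 16.5(583) − 37.5(192) = 25340.5.
∂Q_d/∂P_z = -37.5.
E = (-37.5) × (192/25340.5) = -0.2841…

-0.28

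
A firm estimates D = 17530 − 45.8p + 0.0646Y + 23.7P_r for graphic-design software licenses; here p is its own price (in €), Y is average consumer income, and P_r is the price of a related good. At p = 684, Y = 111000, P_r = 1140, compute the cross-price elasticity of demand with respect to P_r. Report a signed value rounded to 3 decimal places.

1.325

At the given values, D = 17530 − 45.8(684) + 0.0646(111000) + 23.7(1140) = 20391.4.
∂D/∂P_r = 23.7.
E = (23.7) × (1140/20391.4) = 1.32497…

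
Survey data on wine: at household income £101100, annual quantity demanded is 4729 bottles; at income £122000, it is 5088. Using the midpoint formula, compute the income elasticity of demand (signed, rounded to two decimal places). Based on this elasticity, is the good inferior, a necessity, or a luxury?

%ΔQ = (5088 − 4729)/[( 4729 + 5088)/2] = 359/4908.5 = 0.073138…
%ΔIncome = (122000 − 101100)/[( 101100 + 122000)/2] = 20900/111550 = 0.187359…
E_income = (359/4908.5) / (20900/111550) = 0.3903…
0 < E_income < 1 ⇒ normal good, necessity.

0.39; necessity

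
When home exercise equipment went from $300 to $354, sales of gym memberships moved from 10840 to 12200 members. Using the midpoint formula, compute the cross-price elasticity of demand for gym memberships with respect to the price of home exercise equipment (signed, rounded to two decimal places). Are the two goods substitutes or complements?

%ΔQ_{gym memberships} = (12200 − 10840)/avg = 1360/11520 = 0.118055…
%ΔP_{home exercise equipment} = (354 − 300)/avg = 54/327 = 0.165137…
E_cross = (1360/11520) / (54/327) = 0.7148…
E_cross > 0 ⇒ the goods are substitutes.

0.71; substitutes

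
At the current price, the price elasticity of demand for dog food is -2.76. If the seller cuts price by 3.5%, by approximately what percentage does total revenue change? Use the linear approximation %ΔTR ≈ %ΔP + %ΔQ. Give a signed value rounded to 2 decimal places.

%ΔQ ≈ Ed × %ΔP = (-2.76) × (-3.5%) = +9.6600%
%ΔTR ≈ %ΔP + %ΔQ = (-3.5%) + (+9.6600%) = +6.1600%

+6.16%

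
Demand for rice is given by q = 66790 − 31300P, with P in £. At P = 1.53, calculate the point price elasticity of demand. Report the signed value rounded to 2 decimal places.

dq/dP = −31300. At P = 1.53, q = 66790 − 31300(1.53) = 18901.
Ed = (dq/dP)·(P/q) = −31300 × (1.53/18901) = -2.5336…

-2.53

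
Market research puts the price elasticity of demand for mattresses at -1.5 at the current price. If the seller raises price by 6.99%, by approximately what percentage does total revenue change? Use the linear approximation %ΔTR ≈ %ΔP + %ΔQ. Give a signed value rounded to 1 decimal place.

-3.5%

%ΔQ ≈ Ed × %ΔP = (-1.5) × (+6.99%) = -10.4850%
%ΔTR ≈ %ΔP + %ΔQ = (+6.99%) + (-10.4850%) = -3.4950%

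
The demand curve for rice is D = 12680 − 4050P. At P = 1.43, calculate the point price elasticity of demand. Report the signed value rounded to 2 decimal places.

-0.84

dD/dP = −4050. At P = 1.43, D = 12680 − 4050(1.43) = 6888.5.
Ed = (dD/dP)·(P/D) = −4050 × (1.43/6888.5) = -0.8407…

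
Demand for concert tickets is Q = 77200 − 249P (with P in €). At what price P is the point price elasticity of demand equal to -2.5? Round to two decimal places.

Ed = −249P/(77200 − 249P). Set this equal to -2.5:
249P = 2.5·(77200 − 249P) ⇒ 249P(1 + 2.5) = 2.5·77200
P = 2.5·77200 / (249·3.5) = 221.4572…

221.46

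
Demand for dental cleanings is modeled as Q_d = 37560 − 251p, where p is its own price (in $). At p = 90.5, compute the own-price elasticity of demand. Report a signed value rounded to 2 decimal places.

-1.53

At the given values, Q_d = 37560 − 251(90.5) = 14844.5.
∂Q_d/∂p = −251.
E = (-251) × (90.5/14844.5) = -1.5302…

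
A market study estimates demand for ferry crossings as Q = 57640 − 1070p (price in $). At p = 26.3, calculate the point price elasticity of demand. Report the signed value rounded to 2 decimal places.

-0.95

dQ/dp = −1070. At p = 26.3, Q = 57640 − 1070(26.3) = 29499.
Ed = (dQ/dp)·(p/Q) = −1070 × (26.3/29499) = -0.9539…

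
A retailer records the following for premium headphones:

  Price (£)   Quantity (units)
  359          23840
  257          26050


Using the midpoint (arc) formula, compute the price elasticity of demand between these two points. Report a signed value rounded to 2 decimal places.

-0.27

%ΔQ = (26050 − 23840) / [(23840 + 26050)/2] = 2210/24945 = 0.088594…
%ΔP = (257 − 359) / [(359 + 257)/2] = -102/308 = -0.331168…
Arc Ed = %ΔQ / %ΔP = (2210/24945) / (-102/308) = -0.2675…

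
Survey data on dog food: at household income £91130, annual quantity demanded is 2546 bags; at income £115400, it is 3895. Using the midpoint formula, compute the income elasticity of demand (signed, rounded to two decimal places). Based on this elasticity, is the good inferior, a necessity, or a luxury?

1.78; luxury

%ΔQ = (3895 − 2546)/[( 2546 + 3895)/2] = 1349/3220.5 = 0.418879…
%ΔIncome = (115400 − 91130)/[( 91130 + 115400)/2] = 24270/103265 = 0.235026…
E_income = (1349/3220.5) / (24270/103265) = 1.7822…
E_income > 1 ⇒ normal good, luxury.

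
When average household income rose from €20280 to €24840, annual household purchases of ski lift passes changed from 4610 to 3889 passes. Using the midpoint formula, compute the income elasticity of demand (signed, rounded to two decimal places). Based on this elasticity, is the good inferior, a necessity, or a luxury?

-0.84; inferior

%ΔQ = (3889 − 4610)/[( 4610 + 3889)/2] = -721/4249.5 = -0.169667…
%ΔIncome = (24840 − 20280)/[( 20280 + 24840)/2] = 4560/22560 = 0.202127…
E_income = (-721/4249.5) / (4560/22560) = -0.8394…
E_income < 0 ⇒ inferior good.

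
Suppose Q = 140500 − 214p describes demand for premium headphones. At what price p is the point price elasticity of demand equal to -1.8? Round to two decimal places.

Ed = −214p/(140500 − 214p). Set this equal to -1.8:
214p = 1.8·(140500 − 214p) ⇒ 214p(1 + 1.8) = 1.8·140500
p = 1.8·140500 / (214·2.8) = 422.0627…

422.06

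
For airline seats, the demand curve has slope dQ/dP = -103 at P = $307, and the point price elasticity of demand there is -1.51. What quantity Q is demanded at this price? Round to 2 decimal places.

Ed = (dQ/dP)·(P/Q) ⇒ Q = (dQ/dP)·P/Ed = (-103)·307/(-1.51) = 20941.0596…

20941.06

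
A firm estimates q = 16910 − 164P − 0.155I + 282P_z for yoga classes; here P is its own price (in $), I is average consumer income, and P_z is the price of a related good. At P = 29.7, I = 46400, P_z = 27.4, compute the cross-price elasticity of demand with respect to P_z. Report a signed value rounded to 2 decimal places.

0.61

At the given values, q = 16910 − 164(29.7) − 0.155(46400) + 282(27.4) = 12574.
∂q/∂P_z = 282.
E = (282) × (27.4/12574) = 0.6145…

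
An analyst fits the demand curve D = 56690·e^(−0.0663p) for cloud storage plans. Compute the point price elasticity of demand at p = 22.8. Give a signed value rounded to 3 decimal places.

dD/dp = −0.0663·D = -828.94. At p = 22.8, D = 12502.9.
Ed = (dD/dp)·(p/D) = (-828.94) × (22.8/12502.9) = -1.51164

-1.512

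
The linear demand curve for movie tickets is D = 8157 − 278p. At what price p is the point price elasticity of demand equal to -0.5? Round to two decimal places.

Ed = −278p/(8157 − 278p). Set this equal to -0.5:
278p = 0.5·(8157 − 278p) ⇒ 278p(1 + 0.5) = 0.5·8157
p = 0.5·8157 / (278·1.5) = 9.7805…

9.78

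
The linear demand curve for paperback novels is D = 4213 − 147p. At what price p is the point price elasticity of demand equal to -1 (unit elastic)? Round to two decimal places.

Ed = −147p/(4213 − 147p). Set this equal to -1:
147p = 1·(4213 − 147p) ⇒ 147p(1 + 1) = 1·4213
p = 1·4213 / (147·2) = 14.3299…

14.33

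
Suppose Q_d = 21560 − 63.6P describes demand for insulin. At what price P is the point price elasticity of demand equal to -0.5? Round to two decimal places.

Ed = −63.6P/(21560 − 63.6P). Set this equal to -0.5:
63.6P = 0.5·(21560 − 63.6P) ⇒ 63.6P(1 + 0.5) = 0.5·21560
P = 0.5·21560 / (63.6·1.5) = 112.9979…

113.00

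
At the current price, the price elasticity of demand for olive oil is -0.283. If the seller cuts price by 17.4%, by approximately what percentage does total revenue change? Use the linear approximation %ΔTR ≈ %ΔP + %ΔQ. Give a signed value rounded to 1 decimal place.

%ΔQ ≈ Ed × %ΔP = (-0.283) × (-17.4%) = +4.9242%
%ΔTR ≈ %ΔP + %ΔQ = (-17.4%) + (+4.9242%) = -12.4758%

-12.5%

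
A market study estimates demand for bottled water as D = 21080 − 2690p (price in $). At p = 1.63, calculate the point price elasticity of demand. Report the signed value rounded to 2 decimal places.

dD/dp = −2690. At p = 1.63, D = 21080 − 2690(1.63) = 16695.3.
Ed = (dD/dp)·(p/D) = −2690 × (1.63/16695.3) = -0.2626…

-0.26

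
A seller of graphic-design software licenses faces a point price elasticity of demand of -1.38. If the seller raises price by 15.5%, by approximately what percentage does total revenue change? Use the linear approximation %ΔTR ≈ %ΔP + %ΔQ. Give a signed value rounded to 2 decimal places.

-5.89%

%ΔQ ≈ Ed × %ΔP = (-1.38) × (+15.5%) = -21.3900%
%ΔTR ≈ %ΔP + %ΔQ = (+15.5%) + (-21.3900%) = -5.8900%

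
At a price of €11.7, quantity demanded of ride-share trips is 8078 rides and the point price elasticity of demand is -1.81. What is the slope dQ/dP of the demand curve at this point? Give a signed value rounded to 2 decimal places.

-1249.67

Ed = (dQ/dP)·(P/Q) ⇒ dQ/dP = Ed·Q/P = (-1.81)·8078/11.7 = -1249.6735…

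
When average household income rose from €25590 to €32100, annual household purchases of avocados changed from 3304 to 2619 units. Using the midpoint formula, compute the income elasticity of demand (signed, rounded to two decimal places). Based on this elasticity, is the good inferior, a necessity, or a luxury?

%ΔQ = (2619 − 3304)/[( 3304 + 2619)/2] = -685/2961.5 = -0.231301…
%ΔIncome = (32100 − 25590)/[( 25590 + 32100)/2] = 6510/28845 = 0.225689…
E_income = (-685/2961.5) / (6510/28845) = -1.0248…
E_income < 0 ⇒ inferior good.

-1.02; inferior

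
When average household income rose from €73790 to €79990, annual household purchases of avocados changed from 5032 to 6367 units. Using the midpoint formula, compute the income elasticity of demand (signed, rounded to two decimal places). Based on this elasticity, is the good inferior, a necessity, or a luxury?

2.90; luxury

%ΔQ = (6367 − 5032)/[( 5032 + 6367)/2] = 1335/5699.5 = 0.234231…
%ΔIncome = (79990 − 73790)/[( 73790 + 79990)/2] = 6200/76890 = 0.080634…
E_income = (1335/5699.5) / (6200/76890) = 2.9048…
E_income > 1 ⇒ normal good, luxury.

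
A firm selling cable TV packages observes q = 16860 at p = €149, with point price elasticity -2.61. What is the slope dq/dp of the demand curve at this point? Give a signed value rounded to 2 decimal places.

Ed = (dq/dp)·(p/q) ⇒ dq/dp = Ed·q/p = (-2.61)·16860/149 = -295.3328…

-295.33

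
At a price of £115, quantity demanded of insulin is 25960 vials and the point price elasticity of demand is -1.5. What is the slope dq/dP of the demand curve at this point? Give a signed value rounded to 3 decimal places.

-338.609

Ed = (dq/dP)·(P/q) ⇒ dq/dP = Ed·q/P = (-1.5)·25960/115 = -338.60869…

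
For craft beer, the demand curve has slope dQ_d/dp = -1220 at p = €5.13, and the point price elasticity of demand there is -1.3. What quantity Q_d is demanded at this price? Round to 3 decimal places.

Ed = (dQ_d/dp)·(p/Q_d) ⇒ Q_d = (dQ_d/dp)·p/Ed = (-1220)·5.13/(-1.3) = 4814.30769…

4814.308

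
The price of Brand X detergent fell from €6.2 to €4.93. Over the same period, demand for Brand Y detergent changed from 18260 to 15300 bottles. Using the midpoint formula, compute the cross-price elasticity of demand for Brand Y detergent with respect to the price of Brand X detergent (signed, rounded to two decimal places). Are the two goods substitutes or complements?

0.77; substitutes

%ΔQ_{Brand Y detergent} = (15300 − 18260)/avg = -2960/16780 = -0.176400…
%ΔP_{Brand X detergent} = (4.93 − 6.2)/avg = -1.27/5.565 = -0.228212…
E_cross = (-2960/16780) / (-1.27/5.565) = 0.7729…
E_cross > 0 ⇒ the goods are substitutes.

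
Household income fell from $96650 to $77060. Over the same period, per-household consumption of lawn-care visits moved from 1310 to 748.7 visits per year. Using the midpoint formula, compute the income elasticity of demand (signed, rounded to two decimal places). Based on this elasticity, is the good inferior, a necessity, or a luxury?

%ΔQ = (748.7 − 1310)/[( 1310 + 748.7)/2] = -561.3/1029.35 = -0.545295…
%ΔIncome = (77060 − 96650)/[( 96650 + 77060)/2] = -19590/86855 = -0.225548…
E_income = (-561.3/1029.35) / (-19590/86855) = 2.4176…
E_income > 1 ⇒ normal good, luxury.

2.42; luxury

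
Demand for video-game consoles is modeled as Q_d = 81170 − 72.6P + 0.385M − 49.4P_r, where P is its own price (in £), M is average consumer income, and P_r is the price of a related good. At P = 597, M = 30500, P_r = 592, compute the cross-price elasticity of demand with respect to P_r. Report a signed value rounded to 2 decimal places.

At the given values, Q_d = 81170 − 72.6(597) + 0.385(30500) − 49.4(592) = 20325.5.
∂Q_d/∂P_r = -49.4.
E = (-49.4) × (592/20325.5) = -1.4388…

-1.44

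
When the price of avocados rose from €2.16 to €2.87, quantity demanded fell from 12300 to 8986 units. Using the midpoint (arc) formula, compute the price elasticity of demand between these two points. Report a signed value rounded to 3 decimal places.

-1.103

%ΔQ = (8986 − 12300) / [(12300 + 8986)/2] = -3314/10643 = -0.311378…
%ΔP = (2.87 − 2.16) / [(2.16 + 2.87)/2] = 0.71/2.515 = 0.282306…
Arc Ed = %ΔQ / %ΔP = (-3314/10643) / (0.71/2.515) = -1.10298…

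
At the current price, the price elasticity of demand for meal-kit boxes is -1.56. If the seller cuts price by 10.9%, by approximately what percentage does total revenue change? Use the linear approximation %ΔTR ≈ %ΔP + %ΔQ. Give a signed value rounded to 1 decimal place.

%ΔQ ≈ Ed × %ΔP = (-1.56) × (-10.9%) = +17.0040%
%ΔTR ≈ %ΔP + %ΔQ = (-10.9%) + (+17.0040%) = +6.1040%

+6.1%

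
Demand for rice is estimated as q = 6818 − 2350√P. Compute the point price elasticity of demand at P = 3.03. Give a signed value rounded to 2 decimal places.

dq/dP = −2350/(2√P) = -675.02. At P = 3.03, q = 2727.38.
Ed = (dq/dP)·(P/q) = (-675.02) × (3.03/2727.38) = -0.7499…

-0.75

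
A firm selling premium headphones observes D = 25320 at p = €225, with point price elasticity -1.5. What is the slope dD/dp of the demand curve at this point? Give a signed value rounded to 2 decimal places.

Ed = (dD/dp)·(p/D) ⇒ dD/dp = Ed·D/p = (-1.5)·25320/225 = -168.8

-168.80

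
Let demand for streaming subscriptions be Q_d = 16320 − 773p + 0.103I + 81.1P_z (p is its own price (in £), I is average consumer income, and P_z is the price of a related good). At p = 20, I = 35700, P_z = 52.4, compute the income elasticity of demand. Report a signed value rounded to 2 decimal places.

0.42

At the given values, Q_d = 16320 − 773(20) + 0.103(35700) + 81.1(52.4) = 8786.74.
∂Q_d/∂I = 0.103.
E = (0.103) × (35700/8786.74) = 0.4184…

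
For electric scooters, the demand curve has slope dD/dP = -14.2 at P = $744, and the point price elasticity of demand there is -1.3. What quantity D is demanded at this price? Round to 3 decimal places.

8126.769

Ed = (dD/dP)·(P/D) ⇒ D = (dD/dP)·P/Ed = (-14.2)·744/(-1.3) = 8126.76923…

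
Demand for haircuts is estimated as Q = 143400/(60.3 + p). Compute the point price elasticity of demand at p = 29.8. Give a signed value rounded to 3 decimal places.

-0.331

dQ/dp = −143400/(60.3 + p)² = -17.6644. At p = 29.8, Q = 1591.56.
Ed = (dQ/dp)·(p/Q) = (-17.6644) × (29.8/1591.56) = -0.33074…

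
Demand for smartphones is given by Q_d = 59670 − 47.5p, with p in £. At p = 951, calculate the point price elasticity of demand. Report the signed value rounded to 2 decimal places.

-3.12

dQ_d/dp = −47.5. At p = 951, Q_d = 59670 − 47.5(951) = 14497.5.
Ed = (dQ_d/dp)·(p/Q_d) = −47.5 × (951/14497.5) = -3.1158…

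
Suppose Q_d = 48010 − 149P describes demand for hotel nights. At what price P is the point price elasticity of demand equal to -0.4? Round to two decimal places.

Ed = −149P/(48010 − 149P). Set this equal to -0.4:
149P = 0.4·(48010 − 149P) ⇒ 149P(1 + 0.4) = 0.4·48010
P = 0.4·48010 / (149·1.4) = 92.0613…

92.06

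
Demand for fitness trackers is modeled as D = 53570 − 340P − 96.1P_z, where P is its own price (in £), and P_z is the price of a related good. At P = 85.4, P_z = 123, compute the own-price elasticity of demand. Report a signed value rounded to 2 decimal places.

At the given values, D = 53570 − 340(85.4) − 96.1(123) = 12713.7.
∂D/∂P = −340.
E = (-340) × (85.4/12713.7) = -2.2838…

-2.28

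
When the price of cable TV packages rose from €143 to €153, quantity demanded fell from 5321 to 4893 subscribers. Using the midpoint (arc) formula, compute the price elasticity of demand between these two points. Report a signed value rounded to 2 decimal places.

%ΔQ = (4893 − 5321) / [(5321 + 4893)/2] = -428/5107 = -0.083806…
%ΔP = (153 − 143) / [(143 + 153)/2] = 10/148 = 0.067567…
Arc Ed = %ΔQ / %ΔP = (-428/5107) / (10/148) = -1.2403…

-1.24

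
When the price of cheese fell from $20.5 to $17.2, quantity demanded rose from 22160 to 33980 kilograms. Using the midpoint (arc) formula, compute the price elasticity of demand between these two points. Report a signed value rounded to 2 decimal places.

%ΔQ = (33980 − 22160) / [(22160 + 33980)/2] = 11820/28070 = 0.421090…
%ΔP = (17.2 − 20.5) / [(20.5 + 17.2)/2] = -3.3/18.85 = -0.175066…
Arc Ed = %ΔQ / %ΔP = (11820/28070) / (-3.3/18.85) = -2.4053…

-2.41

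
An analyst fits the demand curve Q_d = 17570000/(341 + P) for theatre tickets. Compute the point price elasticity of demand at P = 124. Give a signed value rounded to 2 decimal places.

-0.27

dQ_d/dP = −17570000/(341 + P)² = -81.2579. At P = 124, Q_d = 37784.9.
Ed = (dQ_d/dP)·(P/Q_d) = (-81.2579) × (124/37784.9) = -0.2666…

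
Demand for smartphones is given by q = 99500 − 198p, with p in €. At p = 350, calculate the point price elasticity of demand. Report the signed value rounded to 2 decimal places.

-2.29

dq/dp = −198. At p = 350, q = 99500 − 198(350) = 30200.
Ed = (dq/dp)·(p/q) = −198 × (350/30200) = -2.2947…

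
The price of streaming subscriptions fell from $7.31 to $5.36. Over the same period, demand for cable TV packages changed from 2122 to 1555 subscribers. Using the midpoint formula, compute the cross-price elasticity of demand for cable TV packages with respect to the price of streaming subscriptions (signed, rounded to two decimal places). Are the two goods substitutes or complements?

%ΔQ_{cable TV packages} = (1555 − 2122)/avg = -567/1838.5 = -0.308403…
%ΔP_{streaming subscriptions} = (5.36 − 7.31)/avg = -1.95/6.335 = -0.307813…
E_cross = (-567/1838.5) / (-1.95/6.335) = 1.0019…
E_cross > 0 ⇒ the goods are substitutes.

1.00; substitutes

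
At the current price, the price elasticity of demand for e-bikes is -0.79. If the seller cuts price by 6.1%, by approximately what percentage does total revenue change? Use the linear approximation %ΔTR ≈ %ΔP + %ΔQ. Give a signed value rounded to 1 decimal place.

%ΔQ ≈ Ed × %ΔP = (-0.79) × (-6.1%) = +4.8190%
%ΔTR ≈ %ΔP + %ΔQ = (-6.1%) + (+4.8190%) = -1.2810%

-1.3%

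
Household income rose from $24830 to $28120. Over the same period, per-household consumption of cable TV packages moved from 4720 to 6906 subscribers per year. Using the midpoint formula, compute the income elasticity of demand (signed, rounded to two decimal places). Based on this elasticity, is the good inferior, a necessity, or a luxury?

3.03; luxury

%ΔQ = (6906 − 4720)/[( 4720 + 6906)/2] = 2186/5813 = 0.376053…
%ΔIncome = (28120 − 24830)/[( 24830 + 28120)/2] = 3290/26475 = 0.124268…
E_income = (2186/5813) / (3290/26475) = 3.0261…
E_income > 1 ⇒ normal good, luxury.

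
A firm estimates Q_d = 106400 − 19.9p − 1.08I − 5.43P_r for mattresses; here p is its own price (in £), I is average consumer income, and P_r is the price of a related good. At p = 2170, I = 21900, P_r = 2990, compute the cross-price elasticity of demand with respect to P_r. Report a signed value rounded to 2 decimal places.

-0.70

At the given values, Q_d = 106400 − 19.9(2170) − 1.08(21900) − 5.43(2990) = 23329.3.
∂Q_d/∂P_r = -5.43.
E = (-5.43) × (2990/23329.3) = -0.6959…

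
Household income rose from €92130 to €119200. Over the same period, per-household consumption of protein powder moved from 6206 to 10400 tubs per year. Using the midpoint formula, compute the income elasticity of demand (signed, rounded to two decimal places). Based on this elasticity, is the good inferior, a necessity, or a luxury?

1.97; luxury

%ΔQ = (10400 − 6206)/[( 6206 + 10400)/2] = 4194/8303 = 0.505118…
%ΔIncome = (119200 − 92130)/[( 92130 + 119200)/2] = 27070/105665 = 0.256187…
E_income = (4194/8303) / (27070/105665) = 1.9716…
E_income > 1 ⇒ normal good, luxury.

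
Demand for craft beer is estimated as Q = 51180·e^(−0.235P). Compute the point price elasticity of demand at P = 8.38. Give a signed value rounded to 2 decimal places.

-1.97

dQ/dP = −0.235·Q = -1678.46. At P = 8.38, Q = 7142.4.
Ed = (dQ/dP)·(P/Q) = (-1678.46) × (8.38/7142.4) = -1.9693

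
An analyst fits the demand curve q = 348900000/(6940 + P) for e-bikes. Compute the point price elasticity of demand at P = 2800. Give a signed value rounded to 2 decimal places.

dq/dP = −348900000/(6940 + P)² = -3.67776. At P = 2800, q = 35821.4.
Ed = (dq/dP)·(P/q) = (-3.67776) × (2800/35821.4) = -0.2874…

-0.29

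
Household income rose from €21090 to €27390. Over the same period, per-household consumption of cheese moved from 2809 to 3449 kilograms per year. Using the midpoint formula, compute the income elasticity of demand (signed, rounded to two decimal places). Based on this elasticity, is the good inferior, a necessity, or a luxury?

%ΔQ = (3449 − 2809)/[( 2809 + 3449)/2] = 640/3129 = 0.204538…
%ΔIncome = (27390 − 21090)/[( 21090 + 27390)/2] = 6300/24240 = 0.259900…
E_income = (640/3129) / (6300/24240) = 0.7869…
0 < E_income < 1 ⇒ normal good, necessity.

0.79; necessity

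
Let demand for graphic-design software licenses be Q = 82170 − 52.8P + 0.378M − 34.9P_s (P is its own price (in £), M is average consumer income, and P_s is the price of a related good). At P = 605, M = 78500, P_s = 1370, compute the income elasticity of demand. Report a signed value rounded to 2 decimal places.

0.92

At the given values, Q = 82170 − 52.8(605) + 0.378(78500) − 34.9(1370) = 32086.
∂Q/∂M = 0.378.
E = (0.378) × (78500/32086) = 0.9247…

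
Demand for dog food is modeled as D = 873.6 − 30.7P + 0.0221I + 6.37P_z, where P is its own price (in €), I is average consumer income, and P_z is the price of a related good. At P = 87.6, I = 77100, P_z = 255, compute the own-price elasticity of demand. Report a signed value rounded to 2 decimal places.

At the given values, D = 873.6 − 30.7(87.6) + 0.0221(77100) + 6.37(255) = 1512.54.
∂D/∂P = −30.7.
E = (-30.7) × (87.6/1512.54) = -1.7780…

-1.78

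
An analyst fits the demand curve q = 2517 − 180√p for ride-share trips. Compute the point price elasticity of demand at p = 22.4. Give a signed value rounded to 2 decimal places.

dq/dp = −180/(2√p) = -19.016. At p = 22.4, q = 1665.08.
Ed = (dq/dp)·(p/q) = (-19.016) × (22.4/1665.08) = -0.2558…

-0.26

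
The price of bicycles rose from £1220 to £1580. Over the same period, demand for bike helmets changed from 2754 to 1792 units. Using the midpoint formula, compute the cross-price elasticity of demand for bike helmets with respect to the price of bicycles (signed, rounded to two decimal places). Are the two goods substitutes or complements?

%ΔQ_{bike helmets} = (1792 − 2754)/avg = -962/2273 = -0.423229…
%ΔP_{bicycles} = (1580 − 1220)/avg = 360/1400 = 0.257142…
E_cross = (-962/2273) / (360/1400) = -1.6458…
E_cross < 0 ⇒ the goods are complements.

-1.65; complements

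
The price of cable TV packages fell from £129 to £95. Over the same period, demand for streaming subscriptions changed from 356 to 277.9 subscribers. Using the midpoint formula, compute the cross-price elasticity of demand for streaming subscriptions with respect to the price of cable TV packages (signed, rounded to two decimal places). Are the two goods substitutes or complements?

0.81; substitutes

%ΔQ_{streaming subscriptions} = (277.9 − 356)/avg = -78.1/316.95 = -0.246411…
%ΔP_{cable TV packages} = (95 − 129)/avg = -34/112 = -0.303571…
E_cross = (-78.1/316.95) / (-34/112) = 0.8117…
E_cross > 0 ⇒ the goods are substitutes.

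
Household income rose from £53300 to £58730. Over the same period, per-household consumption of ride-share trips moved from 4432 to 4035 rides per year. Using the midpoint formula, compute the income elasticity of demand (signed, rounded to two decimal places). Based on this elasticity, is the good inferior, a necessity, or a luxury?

-0.97; inferior

%ΔQ = (4035 − 4432)/[( 4432 + 4035)/2] = -397/4233.5 = -0.093775…
%ΔIncome = (58730 − 53300)/[( 53300 + 58730)/2] = 5430/56015 = 0.096938…
E_income = (-397/4233.5) / (5430/56015) = -0.9673…
E_income < 0 ⇒ inferior good.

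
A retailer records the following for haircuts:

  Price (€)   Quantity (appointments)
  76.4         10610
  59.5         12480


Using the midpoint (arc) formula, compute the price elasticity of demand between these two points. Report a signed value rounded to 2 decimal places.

-0.65

%ΔQ = (12480 − 10610) / [(10610 + 12480)/2] = 1870/11545 = 0.161974…
%ΔP = (59.5 − 76.4) / [(76.4 + 59.5)/2] = -16.9/67.95 = -0.248712…
Arc Ed = %ΔQ / %ΔP = (1870/11545) / (-16.9/67.95) = -0.6512…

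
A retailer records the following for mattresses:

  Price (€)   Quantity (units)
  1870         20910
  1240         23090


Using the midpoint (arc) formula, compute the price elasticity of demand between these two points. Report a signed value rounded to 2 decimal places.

%ΔQ = (23090 − 20910) / [(20910 + 23090)/2] = 2180/22000 = 0.099090…
%ΔP = (1240 − 1870) / [(1870 + 1240)/2] = -630/1555 = -0.405144…
Arc Ed = %ΔQ / %ΔP = (2180/22000) / (-630/1555) = -0.2445…

-0.24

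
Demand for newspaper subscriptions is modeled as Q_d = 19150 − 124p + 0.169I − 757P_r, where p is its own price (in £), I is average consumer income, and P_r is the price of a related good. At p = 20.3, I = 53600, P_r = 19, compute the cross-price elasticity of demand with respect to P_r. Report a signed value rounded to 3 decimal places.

-1.272

At the given values, Q_d = 19150 − 124(20.3) + 0.169(53600) − 757(19) = 11308.2.
∂Q_d/∂P_r = -757.
E = (-757) × (19/11308.2) = -1.27190…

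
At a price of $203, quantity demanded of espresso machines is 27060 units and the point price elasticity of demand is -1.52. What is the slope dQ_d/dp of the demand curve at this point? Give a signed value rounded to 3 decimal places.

Ed = (dQ_d/dp)·(p/Q_d) ⇒ dQ_d/dp = Ed·Q_d/p = (-1.52)·27060/203 = -202.61674…

-202.617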